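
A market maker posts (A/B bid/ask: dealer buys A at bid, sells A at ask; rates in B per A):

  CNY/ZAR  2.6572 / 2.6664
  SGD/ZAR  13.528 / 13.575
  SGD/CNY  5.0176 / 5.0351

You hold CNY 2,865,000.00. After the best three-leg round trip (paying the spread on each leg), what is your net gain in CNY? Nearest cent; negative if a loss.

Best loop CNY → SGD → ZAR → CNY:
CNY 2,865,000.00 ÷ 5.0351 (buy SGD at ask) = SGD 569,005.58
SGD 569,005.58 × 13.528 (sell SGD at bid) = ZAR 7,697,507.50
ZAR 7,697,507.50 ÷ 2.6664 (buy CNY at ask) = CNY 2,886,854.00

Net profit: CNY 21,854.00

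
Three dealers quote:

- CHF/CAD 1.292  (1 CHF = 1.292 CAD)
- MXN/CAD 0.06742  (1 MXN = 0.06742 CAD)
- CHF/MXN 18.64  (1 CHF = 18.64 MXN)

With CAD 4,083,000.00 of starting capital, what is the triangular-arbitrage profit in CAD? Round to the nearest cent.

Profitable loop is CAD → MXN → CHF → CAD:
CAD 4,083,000.00 ÷ 0.06742 = MXN 60,560,664.49
MXN 60,560,664.49 ÷ 18.64 = CHF 3,248,962.69
CHF 3,248,962.69 × 1.292 = CAD 4,197,659.79
Profit = CAD 4,197,659.79 − CAD 4,083,000.00

Profit: CAD 114,659.79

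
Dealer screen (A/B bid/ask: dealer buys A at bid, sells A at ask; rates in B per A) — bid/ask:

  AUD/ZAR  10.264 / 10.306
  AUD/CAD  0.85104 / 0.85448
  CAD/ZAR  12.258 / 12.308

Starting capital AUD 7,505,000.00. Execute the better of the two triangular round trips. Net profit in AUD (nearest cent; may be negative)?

Best loop AUD → CAD → ZAR → AUD:
AUD 7,505,000.00 × 0.85104 (sell AUD at bid) = CAD 6,387,055.20
CAD 6,387,055.20 × 12.258 (sell CAD at bid) = ZAR 78,292,522.64
ZAR 78,292,522.64 ÷ 10.306 (buy AUD at ask) = AUD 7,596,790.48

Net profit: AUD 91,790.48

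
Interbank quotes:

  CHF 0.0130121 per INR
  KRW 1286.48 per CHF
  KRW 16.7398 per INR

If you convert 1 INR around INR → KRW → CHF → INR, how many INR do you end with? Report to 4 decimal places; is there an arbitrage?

Around INR → KRW → CHF → INR: 1 × 16.7398 ÷ 1286.48 ÷ 0.0130121 = 1.000000
Product ≈ 1 (deviation 0.000%, within rounding noise).

1.0000 (no arbitrage)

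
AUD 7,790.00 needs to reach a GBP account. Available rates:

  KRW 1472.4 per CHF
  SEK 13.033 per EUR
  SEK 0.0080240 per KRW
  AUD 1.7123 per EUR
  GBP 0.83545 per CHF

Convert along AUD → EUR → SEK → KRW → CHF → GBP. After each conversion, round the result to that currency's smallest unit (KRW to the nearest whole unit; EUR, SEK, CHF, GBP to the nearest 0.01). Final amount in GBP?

AUD 7,790.00 ÷ 1.7123 = EUR 4,549.44
EUR 4,549.44 × 13.033 = SEK 59,292.85
SEK 59,292.85 ÷ 0.0080240 = KRW 7,389,438
KRW 7,389,438 ÷ 1472.4 = CHF 5,018.63
CHF 5,018.63 × 0.83545 = GBP 4,192.81

GBP 4,192.81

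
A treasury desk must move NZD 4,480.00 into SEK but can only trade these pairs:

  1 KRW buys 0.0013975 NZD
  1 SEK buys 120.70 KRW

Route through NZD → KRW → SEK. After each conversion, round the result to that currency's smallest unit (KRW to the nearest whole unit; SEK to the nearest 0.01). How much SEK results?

NZD 4,480.00 ÷ 0.0013975 = KRW 3,205,725
KRW 3,205,725 ÷ 120.70 = SEK 26,559.44

SEK 26,559.44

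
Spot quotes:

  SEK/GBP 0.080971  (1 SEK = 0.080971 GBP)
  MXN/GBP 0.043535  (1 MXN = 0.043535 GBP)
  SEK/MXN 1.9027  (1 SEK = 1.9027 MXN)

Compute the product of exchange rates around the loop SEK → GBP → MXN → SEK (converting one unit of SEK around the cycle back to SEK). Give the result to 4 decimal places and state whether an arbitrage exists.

0.9775 (arbitrage exists)

Around SEK → GBP → MXN → SEK: 1 × 0.080971 ÷ 0.043535 ÷ 1.9027 = 0.977509
Product < 1; profitable direction is SEK → MXN → GBP → SEK.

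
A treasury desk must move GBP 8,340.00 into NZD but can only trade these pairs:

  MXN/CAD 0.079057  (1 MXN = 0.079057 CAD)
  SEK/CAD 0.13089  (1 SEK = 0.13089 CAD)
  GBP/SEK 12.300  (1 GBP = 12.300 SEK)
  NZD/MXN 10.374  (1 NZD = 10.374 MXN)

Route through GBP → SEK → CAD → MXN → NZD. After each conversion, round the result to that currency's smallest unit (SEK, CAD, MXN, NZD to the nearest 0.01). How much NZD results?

GBP 8,340.00 × 12.300 = SEK 102,582.00
SEK 102,582.00 × 0.13089 = CAD 13,426.96
CAD 13,426.96 ÷ 0.079057 = MXN 169,838.98
MXN 169,838.98 ÷ 10.374 = NZD 16,371.60

NZD 16,371.60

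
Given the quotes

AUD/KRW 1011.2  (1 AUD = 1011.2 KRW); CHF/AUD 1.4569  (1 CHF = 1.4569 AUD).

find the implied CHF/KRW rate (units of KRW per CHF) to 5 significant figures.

CHF/KRW = 1473.2

1 CHF × 1.4569 = 1.4569 AUD
1.4569 AUD × 1011.2 = 1473.22 KRW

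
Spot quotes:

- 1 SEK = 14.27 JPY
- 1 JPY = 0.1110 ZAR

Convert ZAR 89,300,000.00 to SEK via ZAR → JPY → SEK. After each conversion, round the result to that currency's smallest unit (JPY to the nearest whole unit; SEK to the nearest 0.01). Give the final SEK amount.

SEK 56,377,330.41

ZAR 89,300,000.00 ÷ 0.1110 = JPY 804,504,505
JPY 804,504,505 ÷ 14.27 = SEK 56,377,330.41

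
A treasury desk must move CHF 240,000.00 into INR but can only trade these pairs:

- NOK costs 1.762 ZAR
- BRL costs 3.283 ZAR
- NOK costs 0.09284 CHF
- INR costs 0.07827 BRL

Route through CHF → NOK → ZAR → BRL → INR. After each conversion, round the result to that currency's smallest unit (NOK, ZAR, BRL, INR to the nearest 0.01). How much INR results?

INR 17,726,206.21

CHF 240,000.00 ÷ 0.09284 = NOK 2,585,092.63
NOK 2,585,092.63 × 1.762 = ZAR 4,554,933.21
ZAR 4,554,933.21 ÷ 3.283 = BRL 1,387,430.16
BRL 1,387,430.16 ÷ 0.07827 = INR 17,726,206.21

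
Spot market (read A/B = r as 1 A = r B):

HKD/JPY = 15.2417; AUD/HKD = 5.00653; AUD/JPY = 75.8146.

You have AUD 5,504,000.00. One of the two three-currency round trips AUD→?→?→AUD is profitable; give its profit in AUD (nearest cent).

Profitable loop is AUD → HKD → JPY → AUD:
AUD 5,504,000.00 × 5.00653 = HKD 27,555,941.12
HKD 27,555,941.12 × 15.2417 = JPY 419,999,388
JPY 419,999,388 ÷ 75.8146 = AUD 5,539,821.98
Profit = AUD 5,539,821.98 − AUD 5,504,000.00

Profit: AUD 35,821.98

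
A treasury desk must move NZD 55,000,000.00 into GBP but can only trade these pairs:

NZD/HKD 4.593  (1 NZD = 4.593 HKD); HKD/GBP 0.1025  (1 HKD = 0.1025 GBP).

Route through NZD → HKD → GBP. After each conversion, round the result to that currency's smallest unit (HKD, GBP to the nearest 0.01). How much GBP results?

NZD 55,000,000.00 × 4.593 = HKD 252,615,000.00
HKD 252,615,000.00 × 0.1025 = GBP 25,893,037.50

GBP 25,893,037.50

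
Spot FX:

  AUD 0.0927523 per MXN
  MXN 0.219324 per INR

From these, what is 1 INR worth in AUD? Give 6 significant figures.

INR/AUD = 0.0203428

1 INR × 0.219324 = 0.219324 MXN
0.219324 MXN × 0.0927523 = 0.0203428 AUD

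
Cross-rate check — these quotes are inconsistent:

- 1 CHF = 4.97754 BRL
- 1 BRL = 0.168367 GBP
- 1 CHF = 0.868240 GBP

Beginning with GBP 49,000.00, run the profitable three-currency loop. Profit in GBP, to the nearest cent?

Profit: GBP 1,764.97

Profitable loop is GBP → BRL → CHF → GBP:
GBP 49,000.00 ÷ 0.168367 = BRL 291,030.90
BRL 291,030.90 ÷ 4.97754 = CHF 58,468.82
CHF 58,468.82 × 0.868240 = GBP 50,764.97
Profit = GBP 50,764.97 − GBP 49,000.00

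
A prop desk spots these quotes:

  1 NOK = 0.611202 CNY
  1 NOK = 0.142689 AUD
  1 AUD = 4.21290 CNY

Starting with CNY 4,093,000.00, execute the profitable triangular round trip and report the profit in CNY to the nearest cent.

Profit: CNY 68,547.60

Profitable loop is CNY → AUD → NOK → CNY:
CNY 4,093,000.00 ÷ 4.21290 = AUD 971,539.79
AUD 971,539.79 ÷ 0.142689 = NOK 6,808,792.51
NOK 6,808,792.51 × 0.611202 = CNY 4,161,547.60
Profit = CNY 4,161,547.60 − CNY 4,093,000.00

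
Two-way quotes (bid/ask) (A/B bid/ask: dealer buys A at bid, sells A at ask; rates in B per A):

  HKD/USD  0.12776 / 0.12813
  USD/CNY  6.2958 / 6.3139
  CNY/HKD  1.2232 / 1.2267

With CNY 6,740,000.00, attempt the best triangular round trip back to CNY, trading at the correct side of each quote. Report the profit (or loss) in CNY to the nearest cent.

Best loop CNY → USD → HKD → CNY:
CNY 6,740,000.00 ÷ 6.3139 (buy USD at ask) = USD 1,067,486.02
USD 1,067,486.02 ÷ 0.12813 (buy HKD at ask) = HKD 8,331,273.10
HKD 8,331,273.10 ÷ 1.2267 (buy CNY at ask) = CNY 6,791,614.17

Net profit: CNY 51,614.17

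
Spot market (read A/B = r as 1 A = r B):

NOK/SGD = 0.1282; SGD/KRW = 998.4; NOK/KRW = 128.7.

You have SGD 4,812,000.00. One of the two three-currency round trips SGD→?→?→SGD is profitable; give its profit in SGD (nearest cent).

Profitable loop is SGD → NOK → KRW → SGD:
SGD 4,812,000.00 ÷ 0.1282 = NOK 37,535,101.40
NOK 37,535,101.40 × 128.7 = KRW 4,830,767,551
KRW 4,830,767,551 ÷ 998.4 = SGD 4,838,509.17
Profit = SGD 4,838,509.17 − SGD 4,812,000.00

Profit: SGD 26,509.17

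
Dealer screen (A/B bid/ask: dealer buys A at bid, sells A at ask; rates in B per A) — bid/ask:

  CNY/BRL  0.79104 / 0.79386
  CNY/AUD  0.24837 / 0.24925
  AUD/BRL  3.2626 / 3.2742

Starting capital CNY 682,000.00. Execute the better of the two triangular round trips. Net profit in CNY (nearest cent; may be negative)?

Net profit: CNY 14,150.96

Best loop CNY → AUD → BRL → CNY:
CNY 682,000.00 × 0.24837 (sell CNY at bid) = AUD 169,388.34
AUD 169,388.34 × 3.2626 (sell AUD at bid) = BRL 552,646.40
BRL 552,646.40 ÷ 0.79386 (buy CNY at ask) = CNY 696,150.96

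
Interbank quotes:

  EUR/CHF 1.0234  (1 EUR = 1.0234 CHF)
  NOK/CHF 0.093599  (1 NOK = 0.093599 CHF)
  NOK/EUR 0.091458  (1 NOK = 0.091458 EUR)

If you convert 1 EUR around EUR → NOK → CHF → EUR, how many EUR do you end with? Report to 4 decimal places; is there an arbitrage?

Around EUR → NOK → CHF → EUR: 1 ÷ 0.091458 × 0.093599 ÷ 1.0234 = 1.000009
Product ≈ 1 (deviation 0.001%, within rounding noise).

1.0000 (no arbitrage)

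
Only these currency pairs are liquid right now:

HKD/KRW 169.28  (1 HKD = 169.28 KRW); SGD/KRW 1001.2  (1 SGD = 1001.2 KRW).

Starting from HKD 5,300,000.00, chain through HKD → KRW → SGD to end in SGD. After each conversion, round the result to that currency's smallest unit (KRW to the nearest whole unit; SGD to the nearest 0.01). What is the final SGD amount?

SGD 896,108.67

HKD 5,300,000.00 × 169.28 = KRW 897,184,000
KRW 897,184,000 ÷ 1001.2 = SGD 896,108.67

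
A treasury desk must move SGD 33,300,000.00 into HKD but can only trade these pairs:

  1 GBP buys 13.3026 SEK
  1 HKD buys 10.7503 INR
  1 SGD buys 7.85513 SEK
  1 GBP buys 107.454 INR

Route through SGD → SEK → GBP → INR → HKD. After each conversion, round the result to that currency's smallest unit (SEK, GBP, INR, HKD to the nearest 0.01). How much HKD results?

HKD 196,545,489.17

SGD 33,300,000.00 × 7.85513 = SEK 261,575,829.00
SEK 261,575,829.00 ÷ 13.3026 = GBP 19,663,511.57
GBP 19,663,511.57 × 107.454 = INR 2,112,922,972.24
INR 2,112,922,972.24 ÷ 10.7503 = HKD 196,545,489.17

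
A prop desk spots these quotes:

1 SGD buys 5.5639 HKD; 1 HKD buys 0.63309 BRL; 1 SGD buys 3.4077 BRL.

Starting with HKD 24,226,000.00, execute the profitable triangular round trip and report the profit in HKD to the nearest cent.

Profit: HKD 815,776.10

Profitable loop is HKD → BRL → SGD → HKD:
HKD 24,226,000.00 × 0.63309 = BRL 15,337,238.34
BRL 15,337,238.34 ÷ 3.4077 = SGD 4,500,759.56
SGD 4,500,759.56 × 5.5639 = HKD 25,041,776.10
Profit = HKD 25,041,776.10 − HKD 24,226,000.00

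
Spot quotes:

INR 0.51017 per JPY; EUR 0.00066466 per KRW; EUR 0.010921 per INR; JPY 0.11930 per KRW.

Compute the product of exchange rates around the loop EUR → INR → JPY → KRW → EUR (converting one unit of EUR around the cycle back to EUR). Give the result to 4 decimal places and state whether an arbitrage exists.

1.0000 (no arbitrage)

Around EUR → INR → JPY → KRW → EUR: 1 ÷ 0.010921 ÷ 0.51017 ÷ 0.11930 × 0.00066466 = 0.999958
Product ≈ 1 (deviation 0.004%, within rounding noise).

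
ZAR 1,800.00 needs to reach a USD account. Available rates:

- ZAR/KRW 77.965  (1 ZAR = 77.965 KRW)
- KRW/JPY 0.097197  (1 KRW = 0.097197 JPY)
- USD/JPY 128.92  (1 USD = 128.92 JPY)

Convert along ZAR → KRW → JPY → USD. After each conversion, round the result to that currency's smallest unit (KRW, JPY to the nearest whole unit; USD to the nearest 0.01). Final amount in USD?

USD 105.80

ZAR 1,800.00 × 77.965 = KRW 140,337
KRW 140,337 × 0.097197 = JPY 13,640
JPY 13,640 ÷ 128.92 = USD 105.80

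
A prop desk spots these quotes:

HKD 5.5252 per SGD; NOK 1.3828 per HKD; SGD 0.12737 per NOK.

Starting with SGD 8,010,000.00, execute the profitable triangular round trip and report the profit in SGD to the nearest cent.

Profit: SGD 221,102.18

Profitable loop is SGD → NOK → HKD → SGD:
SGD 8,010,000.00 ÷ 0.12737 = NOK 62,887,650.15
NOK 62,887,650.15 ÷ 1.3828 = HKD 45,478,485.79
HKD 45,478,485.79 ÷ 5.5252 = SGD 8,231,102.18
Profit = SGD 8,231,102.18 − SGD 8,010,000.00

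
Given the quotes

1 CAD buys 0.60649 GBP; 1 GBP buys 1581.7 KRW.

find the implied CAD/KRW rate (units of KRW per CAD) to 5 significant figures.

CAD/KRW = 959.29

1 CAD × 0.60649 = 0.60649 GBP
0.60649 GBP × 1581.7 = 959.285 KRW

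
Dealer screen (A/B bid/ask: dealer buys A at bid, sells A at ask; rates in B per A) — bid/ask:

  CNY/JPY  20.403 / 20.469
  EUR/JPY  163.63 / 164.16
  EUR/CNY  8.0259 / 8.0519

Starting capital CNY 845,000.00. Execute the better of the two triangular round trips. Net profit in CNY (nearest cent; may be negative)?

Net result: CNY -2,097.89 (no profitable arbitrage after spreads)

Best loop CNY → JPY → EUR → CNY:
CNY 845,000.00 × 20.403 (sell CNY at bid) = JPY 17,240,535
JPY 17,240,535 ÷ 164.16 (buy EUR at ask) = EUR 105,022.75
EUR 105,022.75 × 8.0259 (sell EUR at bid) = CNY 842,902.11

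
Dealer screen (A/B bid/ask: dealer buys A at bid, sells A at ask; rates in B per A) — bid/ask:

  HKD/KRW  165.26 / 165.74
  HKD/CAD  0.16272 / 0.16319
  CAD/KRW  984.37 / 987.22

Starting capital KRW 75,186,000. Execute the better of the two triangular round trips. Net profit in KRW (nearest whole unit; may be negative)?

Best loop KRW → CAD → HKD → KRW:
KRW 75,186,000 ÷ 987.22 (buy CAD at ask) = CAD 76,159.32
CAD 76,159.32 ÷ 0.16319 (buy HKD at ask) = HKD 466,691.07
HKD 466,691.07 × 165.26 (sell HKD at bid) = KRW 77,125,367

Net profit: KRW 1,939,367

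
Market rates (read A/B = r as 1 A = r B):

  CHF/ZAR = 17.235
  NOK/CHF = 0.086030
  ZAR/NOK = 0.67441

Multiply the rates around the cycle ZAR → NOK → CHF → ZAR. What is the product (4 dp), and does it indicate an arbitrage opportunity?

1.0000 (no arbitrage)

Around ZAR → NOK → CHF → ZAR: 1 × 0.67441 × 0.086030 × 17.235 = 0.999966
Product ≈ 1 (deviation 0.003%, within rounding noise).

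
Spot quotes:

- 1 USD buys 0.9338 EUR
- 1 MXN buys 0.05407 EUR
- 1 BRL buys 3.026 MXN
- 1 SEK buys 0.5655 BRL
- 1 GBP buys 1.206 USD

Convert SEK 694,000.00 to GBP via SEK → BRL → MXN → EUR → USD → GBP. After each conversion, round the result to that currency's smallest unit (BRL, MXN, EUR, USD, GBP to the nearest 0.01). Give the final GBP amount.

GBP 57,018.55

SEK 694,000.00 × 0.5655 = BRL 392,457.00
BRL 392,457.00 × 3.026 = MXN 1,187,574.88
MXN 1,187,574.88 × 0.05407 = EUR 64,212.17
EUR 64,212.17 ÷ 0.9338 = USD 68,764.37
USD 68,764.37 ÷ 1.206 = GBP 57,018.55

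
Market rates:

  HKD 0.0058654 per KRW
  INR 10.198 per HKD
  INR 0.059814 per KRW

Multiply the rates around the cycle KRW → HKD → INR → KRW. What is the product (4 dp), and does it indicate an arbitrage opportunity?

Around KRW → HKD → INR → KRW: 1 × 0.0058654 × 10.198 ÷ 0.059814 = 1.000023
Product ≈ 1 (deviation 0.002%, within rounding noise).

1.0000 (no arbitrage)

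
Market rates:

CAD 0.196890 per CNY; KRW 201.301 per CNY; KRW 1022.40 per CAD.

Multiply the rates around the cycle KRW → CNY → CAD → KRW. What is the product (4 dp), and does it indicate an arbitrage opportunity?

1.0000 (no arbitrage)

Around KRW → CNY → CAD → KRW: 1 ÷ 201.301 × 0.196890 × 1022.40 = 0.999997
Product ≈ 1 (deviation 0.000%, within rounding noise).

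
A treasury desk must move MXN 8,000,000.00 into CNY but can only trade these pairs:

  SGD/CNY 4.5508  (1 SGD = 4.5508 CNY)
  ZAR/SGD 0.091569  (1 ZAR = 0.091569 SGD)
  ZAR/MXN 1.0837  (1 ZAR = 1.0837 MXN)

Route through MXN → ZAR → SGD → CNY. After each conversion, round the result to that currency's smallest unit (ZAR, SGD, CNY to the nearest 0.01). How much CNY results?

MXN 8,000,000.00 ÷ 1.0837 = ZAR 7,382,116.82
ZAR 7,382,116.82 × 0.091569 = SGD 675,973.06
SGD 675,973.06 × 4.5508 = CNY 3,076,218.20

CNY 3,076,218.20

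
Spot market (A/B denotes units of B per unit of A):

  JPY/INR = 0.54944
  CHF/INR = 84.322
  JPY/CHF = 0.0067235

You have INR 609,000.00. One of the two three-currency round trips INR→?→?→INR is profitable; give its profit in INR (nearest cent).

Profitable loop is INR → JPY → CHF → INR:
INR 609,000.00 ÷ 0.54944 = JPY 1,108,401
JPY 1,108,401 × 0.0067235 = CHF 7,452.34
CHF 7,452.34 × 84.322 = INR 628,395.88
Profit = INR 628,395.88 − INR 609,000.00

Profit: INR 19,395.88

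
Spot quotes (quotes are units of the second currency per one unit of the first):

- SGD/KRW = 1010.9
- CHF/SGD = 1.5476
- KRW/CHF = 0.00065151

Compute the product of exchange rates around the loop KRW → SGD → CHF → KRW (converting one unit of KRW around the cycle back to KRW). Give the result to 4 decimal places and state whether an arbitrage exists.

0.9811 (arbitrage exists)

Around KRW → SGD → CHF → KRW: 1 ÷ 1010.9 ÷ 1.5476 ÷ 0.00065151 = 0.981097
Product < 1; profitable direction is KRW → CHF → SGD → KRW.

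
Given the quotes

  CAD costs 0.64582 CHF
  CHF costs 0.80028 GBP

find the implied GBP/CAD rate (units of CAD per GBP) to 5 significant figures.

1 GBP ÷ 0.80028 = 1.24956 CHF
1.24956 CHF ÷ 0.64582 = 1.93485 CAD

GBP/CAD = 1.9348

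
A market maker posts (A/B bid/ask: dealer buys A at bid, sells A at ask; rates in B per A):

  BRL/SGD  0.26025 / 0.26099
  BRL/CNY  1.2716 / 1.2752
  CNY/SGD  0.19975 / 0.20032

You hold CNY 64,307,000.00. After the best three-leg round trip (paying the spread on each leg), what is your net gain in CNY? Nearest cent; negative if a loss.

Net profit: CNY 1,208,848.85

Best loop CNY → BRL → SGD → CNY:
CNY 64,307,000.00 ÷ 1.2752 (buy BRL at ask) = BRL 50,428,952.32
BRL 50,428,952.32 × 0.26025 (sell BRL at bid) = SGD 13,124,134.84
SGD 13,124,134.84 ÷ 0.20032 (buy CNY at ask) = CNY 65,515,848.85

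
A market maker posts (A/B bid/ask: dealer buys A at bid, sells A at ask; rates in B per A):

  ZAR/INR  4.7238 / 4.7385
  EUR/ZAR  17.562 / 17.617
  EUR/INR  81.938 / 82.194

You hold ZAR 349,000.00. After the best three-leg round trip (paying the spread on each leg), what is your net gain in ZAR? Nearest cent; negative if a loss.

Net profit: ZAR 3,249.82

Best loop ZAR → INR → EUR → ZAR:
ZAR 349,000.00 × 4.7238 (sell ZAR at bid) = INR 1,648,606.20
INR 1,648,606.20 ÷ 82.194 (buy EUR at ask) = EUR 20,057.50
EUR 20,057.50 × 17.562 (sell EUR at bid) = ZAR 352,249.82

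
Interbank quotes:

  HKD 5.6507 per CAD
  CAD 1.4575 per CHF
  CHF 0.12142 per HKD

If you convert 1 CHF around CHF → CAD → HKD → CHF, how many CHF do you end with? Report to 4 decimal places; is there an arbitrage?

Around CHF → CAD → HKD → CHF: 1 × 1.4575 × 5.6507 × 0.12142 = 1.000002
Product ≈ 1 (deviation 0.000%, within rounding noise).

1.0000 (no arbitrage)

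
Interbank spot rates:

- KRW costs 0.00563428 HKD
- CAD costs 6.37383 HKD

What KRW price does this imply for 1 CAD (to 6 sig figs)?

CAD/KRW = 1131.26

1 CAD × 6.37383 = 6.37383 HKD
6.37383 HKD ÷ 0.00563428 = 1131.26 KRW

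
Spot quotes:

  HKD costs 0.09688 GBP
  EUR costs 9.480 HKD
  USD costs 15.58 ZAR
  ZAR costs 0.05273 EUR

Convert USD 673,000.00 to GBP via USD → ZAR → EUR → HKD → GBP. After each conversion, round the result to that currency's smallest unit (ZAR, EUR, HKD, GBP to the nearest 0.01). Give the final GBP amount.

USD 673,000.00 × 15.58 = ZAR 10,485,340.00
ZAR 10,485,340.00 × 0.05273 = EUR 552,891.98
EUR 552,891.98 × 9.480 = HKD 5,241,415.97
HKD 5,241,415.97 × 0.09688 = GBP 507,788.38

GBP 507,788.38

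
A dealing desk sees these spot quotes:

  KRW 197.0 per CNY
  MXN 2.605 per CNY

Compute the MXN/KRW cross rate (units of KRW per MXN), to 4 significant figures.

MXN/KRW = 75.62

1 MXN ÷ 2.605 = 0.383877 CNY
0.383877 CNY × 197.0 = 75.6238 KRW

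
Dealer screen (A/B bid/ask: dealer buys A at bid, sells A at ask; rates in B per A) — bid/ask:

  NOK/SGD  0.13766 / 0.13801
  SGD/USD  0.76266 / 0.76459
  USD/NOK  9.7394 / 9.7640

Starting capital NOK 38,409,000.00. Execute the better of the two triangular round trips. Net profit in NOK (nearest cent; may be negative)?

Net profit: NOK 864,891.62

Best loop NOK → SGD → USD → NOK:
NOK 38,409,000.00 × 0.13766 (sell NOK at bid) = SGD 5,287,382.94
SGD 5,287,382.94 × 0.76266 (sell SGD at bid) = USD 4,032,475.47
USD 4,032,475.47 × 9.7394 (sell USD at bid) = NOK 39,273,891.62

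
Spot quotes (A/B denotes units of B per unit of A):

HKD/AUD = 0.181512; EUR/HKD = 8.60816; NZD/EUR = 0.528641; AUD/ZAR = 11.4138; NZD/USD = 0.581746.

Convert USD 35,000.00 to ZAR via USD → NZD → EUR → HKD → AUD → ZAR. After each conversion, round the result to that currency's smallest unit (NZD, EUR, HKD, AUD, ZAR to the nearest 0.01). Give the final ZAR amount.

USD 35,000.00 ÷ 0.581746 = NZD 60,163.71
NZD 60,163.71 × 0.528641 = EUR 31,805.00
EUR 31,805.00 × 8.60816 = HKD 273,782.53
HKD 273,782.53 × 0.181512 = AUD 49,694.81
AUD 49,694.81 × 11.4138 = ZAR 567,206.62

ZAR 567,206.62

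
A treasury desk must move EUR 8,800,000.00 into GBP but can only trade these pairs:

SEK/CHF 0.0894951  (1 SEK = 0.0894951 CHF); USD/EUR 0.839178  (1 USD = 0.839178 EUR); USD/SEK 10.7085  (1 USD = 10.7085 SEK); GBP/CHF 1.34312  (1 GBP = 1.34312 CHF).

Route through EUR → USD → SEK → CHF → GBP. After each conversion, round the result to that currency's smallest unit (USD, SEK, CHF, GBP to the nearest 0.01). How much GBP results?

EUR 8,800,000.00 ÷ 0.839178 = USD 10,486,452.22
USD 10,486,452.22 × 10.7085 = SEK 112,294,173.60
SEK 112,294,173.60 × 0.0894951 = CHF 10,049,778.30
CHF 10,049,778.30 ÷ 1.34312 = GBP 7,482,412.81

GBP 7,482,412.81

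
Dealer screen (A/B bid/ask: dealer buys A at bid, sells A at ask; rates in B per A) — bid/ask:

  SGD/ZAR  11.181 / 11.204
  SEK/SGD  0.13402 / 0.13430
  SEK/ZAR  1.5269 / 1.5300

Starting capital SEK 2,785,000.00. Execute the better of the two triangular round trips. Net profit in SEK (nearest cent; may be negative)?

Net profit: SEK 41,094.51

Best loop SEK → ZAR → SGD → SEK:
SEK 2,785,000.00 × 1.5269 (sell SEK at bid) = ZAR 4,252,416.50
ZAR 4,252,416.50 ÷ 11.204 (buy SGD at ask) = SGD 379,544.49
SGD 379,544.49 ÷ 0.13430 (buy SEK at ask) = SEK 2,826,094.51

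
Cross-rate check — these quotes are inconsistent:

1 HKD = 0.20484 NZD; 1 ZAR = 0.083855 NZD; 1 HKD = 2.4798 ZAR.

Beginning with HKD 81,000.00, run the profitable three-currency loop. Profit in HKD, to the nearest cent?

Profitable loop is HKD → ZAR → NZD → HKD:
HKD 81,000.00 × 2.4798 = ZAR 200,863.80
ZAR 200,863.80 × 0.083855 = NZD 16,843.43
NZD 16,843.43 ÷ 0.20484 = HKD 82,227.27
Profit = HKD 82,227.27 − HKD 81,000.00

Profit: HKD 1,227.27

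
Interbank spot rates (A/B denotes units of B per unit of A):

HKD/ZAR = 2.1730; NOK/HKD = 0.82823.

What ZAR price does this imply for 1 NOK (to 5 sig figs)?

1 NOK × 0.82823 = 0.82823 HKD
0.82823 HKD × 2.1730 = 1.79974 ZAR

NOK/ZAR = 1.7997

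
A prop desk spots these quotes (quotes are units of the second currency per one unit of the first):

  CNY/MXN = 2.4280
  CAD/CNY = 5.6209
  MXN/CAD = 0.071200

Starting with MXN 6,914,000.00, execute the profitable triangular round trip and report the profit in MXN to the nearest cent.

Profitable loop is MXN → CNY → CAD → MXN:
MXN 6,914,000.00 ÷ 2.4280 = CNY 2,847,611.20
CNY 2,847,611.20 ÷ 5.6209 = CAD 506,611.25
CAD 506,611.25 ÷ 0.071200 = MXN 7,115,326.61
Profit = MXN 7,115,326.61 − MXN 6,914,000.00

Profit: MXN 201,326.61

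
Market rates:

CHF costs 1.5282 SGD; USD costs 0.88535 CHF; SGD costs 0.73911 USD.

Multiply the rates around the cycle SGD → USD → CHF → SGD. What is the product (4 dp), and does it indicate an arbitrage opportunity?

Around SGD → USD → CHF → SGD: 1 × 0.73911 × 0.88535 × 1.5282 = 1.000010
Product ≈ 1 (deviation 0.001%, within rounding noise).

1.0000 (no arbitrage)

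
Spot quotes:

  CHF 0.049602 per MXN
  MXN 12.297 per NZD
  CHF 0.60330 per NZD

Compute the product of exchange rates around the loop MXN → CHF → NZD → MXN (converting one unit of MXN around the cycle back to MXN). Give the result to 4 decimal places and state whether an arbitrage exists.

1.0110 (arbitrage exists)

Around MXN → CHF → NZD → MXN: 1 × 0.049602 ÷ 0.60330 × 12.297 = 1.011032
Product > 1; profitable direction is MXN → CHF → NZD → MXN.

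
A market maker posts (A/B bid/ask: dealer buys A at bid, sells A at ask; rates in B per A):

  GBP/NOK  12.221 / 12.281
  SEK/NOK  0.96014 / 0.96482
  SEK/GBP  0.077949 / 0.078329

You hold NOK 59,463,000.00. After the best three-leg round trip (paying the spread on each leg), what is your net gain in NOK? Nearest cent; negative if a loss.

Best loop NOK → GBP → SEK → NOK:
NOK 59,463,000.00 ÷ 12.281 (buy GBP at ask) = GBP 4,841,869.55
GBP 4,841,869.55 ÷ 0.078329 (buy SEK at ask) = SEK 61,814,520.22
SEK 61,814,520.22 × 0.96014 (sell SEK at bid) = NOK 59,350,593.45

Net result: NOK -112,406.55 (no profitable arbitrage after spreads)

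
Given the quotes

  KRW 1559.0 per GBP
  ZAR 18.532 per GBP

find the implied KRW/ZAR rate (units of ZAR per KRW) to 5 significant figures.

1 KRW ÷ 1559.0 = 0.000641437 GBP
0.000641437 GBP × 18.532 = 0.0118871 ZAR

KRW/ZAR = 0.011887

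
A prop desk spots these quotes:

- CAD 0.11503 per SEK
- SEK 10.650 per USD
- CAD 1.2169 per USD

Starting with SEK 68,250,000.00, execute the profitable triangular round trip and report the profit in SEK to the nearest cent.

Profit: SEK 458,187.51

Profitable loop is SEK → CAD → USD → SEK:
SEK 68,250,000.00 × 0.11503 = CAD 7,850,797.50
CAD 7,850,797.50 ÷ 1.2169 = USD 6,451,473.01
USD 6,451,473.01 × 10.650 = SEK 68,708,187.51
Profit = SEK 68,708,187.51 − SEK 68,250,000.00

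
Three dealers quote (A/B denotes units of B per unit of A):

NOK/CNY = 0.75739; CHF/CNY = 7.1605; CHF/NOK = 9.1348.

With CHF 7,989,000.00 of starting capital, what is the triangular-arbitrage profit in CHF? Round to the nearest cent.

Profit: CHF 279,317.79

Profitable loop is CHF → CNY → NOK → CHF:
CHF 7,989,000.00 × 7.1605 = CNY 57,205,234.50
CNY 57,205,234.50 ÷ 0.75739 = NOK 75,529,429.36
NOK 75,529,429.36 ÷ 9.1348 = CHF 8,268,317.79
Profit = CHF 8,268,317.79 − CHF 7,989,000.00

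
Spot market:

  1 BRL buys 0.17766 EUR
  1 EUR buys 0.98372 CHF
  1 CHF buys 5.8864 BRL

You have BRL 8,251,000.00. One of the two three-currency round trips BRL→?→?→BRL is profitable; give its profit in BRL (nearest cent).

Profit: BRL 237,237.38

Profitable loop is BRL → EUR → CHF → BRL:
BRL 8,251,000.00 × 0.17766 = EUR 1,465,872.66
EUR 1,465,872.66 × 0.98372 = CHF 1,442,008.25
CHF 1,442,008.25 × 5.8864 = BRL 8,488,237.38
Profit = BRL 8,488,237.38 − BRL 8,251,000.00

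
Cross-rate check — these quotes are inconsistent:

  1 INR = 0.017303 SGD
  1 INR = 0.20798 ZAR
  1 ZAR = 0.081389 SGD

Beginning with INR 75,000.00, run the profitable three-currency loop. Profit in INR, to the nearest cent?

Profitable loop is INR → SGD → ZAR → INR:
INR 75,000.00 × 0.017303 = SGD 1,297.72
SGD 1,297.72 ÷ 0.081389 = ZAR 15,944.72
ZAR 15,944.72 ÷ 0.20798 = INR 76,664.69
Profit = INR 76,664.69 − INR 75,000.00

Profit: INR 1,664.69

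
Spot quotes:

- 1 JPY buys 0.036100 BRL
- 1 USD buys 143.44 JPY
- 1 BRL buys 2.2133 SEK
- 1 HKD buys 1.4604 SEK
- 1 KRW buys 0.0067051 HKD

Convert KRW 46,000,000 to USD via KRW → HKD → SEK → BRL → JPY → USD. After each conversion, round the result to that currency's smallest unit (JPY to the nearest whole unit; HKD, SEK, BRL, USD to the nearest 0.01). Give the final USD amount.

USD 39,302.22

KRW 46,000,000 × 0.0067051 = HKD 308,434.60
HKD 308,434.60 × 1.4604 = SEK 450,437.89
SEK 450,437.89 ÷ 2.2133 = BRL 203,514.16
BRL 203,514.16 ÷ 0.036100 = JPY 5,637,511
JPY 5,637,511 ÷ 143.44 = USD 39,302.22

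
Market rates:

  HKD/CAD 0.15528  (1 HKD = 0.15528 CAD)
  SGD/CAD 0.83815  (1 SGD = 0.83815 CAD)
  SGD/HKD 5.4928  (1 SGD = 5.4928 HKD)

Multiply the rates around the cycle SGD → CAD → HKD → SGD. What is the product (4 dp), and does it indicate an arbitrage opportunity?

0.9827 (arbitrage exists)

Around SGD → CAD → HKD → SGD: 1 × 0.83815 ÷ 0.15528 ÷ 5.4928 = 0.982681
Product < 1; profitable direction is SGD → HKD → CAD → SGD.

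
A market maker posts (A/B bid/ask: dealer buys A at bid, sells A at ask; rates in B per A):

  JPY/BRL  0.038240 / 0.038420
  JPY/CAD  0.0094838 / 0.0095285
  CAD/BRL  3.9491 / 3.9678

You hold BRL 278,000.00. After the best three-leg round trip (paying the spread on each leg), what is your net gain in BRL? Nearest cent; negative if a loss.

Best loop BRL → CAD → JPY → BRL:
BRL 278,000.00 ÷ 3.9678 (buy CAD at ask) = CAD 70,064.02
CAD 70,064.02 ÷ 0.0095285 (buy JPY at ask) = JPY 7,353,100
JPY 7,353,100 × 0.038240 (sell JPY at bid) = BRL 281,182.55

Net profit: BRL 3,182.55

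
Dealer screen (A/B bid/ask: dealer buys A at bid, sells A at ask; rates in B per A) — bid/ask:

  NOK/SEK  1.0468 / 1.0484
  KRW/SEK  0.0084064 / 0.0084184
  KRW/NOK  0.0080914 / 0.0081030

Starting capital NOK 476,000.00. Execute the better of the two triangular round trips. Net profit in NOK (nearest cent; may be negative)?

Best loop NOK → SEK → KRW → NOK:
NOK 476,000.00 × 1.0468 (sell NOK at bid) = SEK 498,276.80
SEK 498,276.80 ÷ 0.0084184 (buy KRW at ask) = KRW 59,189,015
KRW 59,189,015 × 0.0080914 (sell KRW at bid) = NOK 478,921.99

Net profit: NOK 2,921.99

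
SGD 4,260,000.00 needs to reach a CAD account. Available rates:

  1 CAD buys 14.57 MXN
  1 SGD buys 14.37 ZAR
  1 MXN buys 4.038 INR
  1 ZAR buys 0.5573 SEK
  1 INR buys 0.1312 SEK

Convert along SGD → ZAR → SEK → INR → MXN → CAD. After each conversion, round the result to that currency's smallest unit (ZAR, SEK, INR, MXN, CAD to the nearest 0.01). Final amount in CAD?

CAD 4,419,729.69

SGD 4,260,000.00 × 14.37 = ZAR 61,216,200.00
ZAR 61,216,200.00 × 0.5573 = SEK 34,115,788.26
SEK 34,115,788.26 ÷ 0.1312 = INR 260,028,873.93
INR 260,028,873.93 ÷ 4.038 = MXN 64,395,461.60
MXN 64,395,461.60 ÷ 14.57 = CAD 4,419,729.69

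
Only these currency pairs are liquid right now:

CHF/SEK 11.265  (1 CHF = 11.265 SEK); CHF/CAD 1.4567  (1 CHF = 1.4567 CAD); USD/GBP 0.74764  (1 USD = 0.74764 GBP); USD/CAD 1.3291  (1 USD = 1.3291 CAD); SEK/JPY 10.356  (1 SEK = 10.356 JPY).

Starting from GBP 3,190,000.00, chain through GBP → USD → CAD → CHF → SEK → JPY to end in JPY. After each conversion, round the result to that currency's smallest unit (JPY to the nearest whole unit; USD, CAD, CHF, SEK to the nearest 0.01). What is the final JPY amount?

GBP 3,190,000.00 ÷ 0.74764 = USD 4,266,759.40
USD 4,266,759.40 × 1.3291 = CAD 5,670,949.92
CAD 5,670,949.92 ÷ 1.4567 = CHF 3,893,011.55
CHF 3,893,011.55 × 11.265 = SEK 43,854,775.11
SEK 43,854,775.11 × 10.356 = JPY 454,160,051

JPY 454,160,051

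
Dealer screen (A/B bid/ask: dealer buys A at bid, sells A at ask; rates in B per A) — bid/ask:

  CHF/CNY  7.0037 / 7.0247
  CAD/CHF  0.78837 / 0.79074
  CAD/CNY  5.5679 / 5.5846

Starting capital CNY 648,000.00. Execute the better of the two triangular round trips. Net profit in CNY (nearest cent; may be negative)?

Best loop CNY → CHF → CAD → CNY:
CNY 648,000.00 ÷ 7.0247 (buy CHF at ask) = CHF 92,245.93
CHF 92,245.93 ÷ 0.79074 (buy CAD at ask) = CAD 116,657.73
CAD 116,657.73 × 5.5679 (sell CAD at bid) = CNY 649,538.57

Net profit: CNY 1,538.57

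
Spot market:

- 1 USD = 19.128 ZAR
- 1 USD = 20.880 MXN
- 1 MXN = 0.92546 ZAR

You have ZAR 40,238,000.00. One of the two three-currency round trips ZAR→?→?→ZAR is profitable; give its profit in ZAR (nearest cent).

Profitable loop is ZAR → USD → MXN → ZAR:
ZAR 40,238,000.00 ÷ 19.128 = USD 2,103,617.73
USD 2,103,617.73 × 20.880 = MXN 43,923,538.27
MXN 43,923,538.27 × 0.92546 = ZAR 40,649,477.73
Profit = ZAR 40,649,477.73 − ZAR 40,238,000.00

Profit: ZAR 411,477.73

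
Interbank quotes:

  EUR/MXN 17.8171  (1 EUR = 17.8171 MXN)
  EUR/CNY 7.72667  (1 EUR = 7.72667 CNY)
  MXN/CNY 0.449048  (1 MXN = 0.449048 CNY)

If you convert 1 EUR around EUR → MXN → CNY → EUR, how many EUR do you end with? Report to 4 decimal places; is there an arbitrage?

Around EUR → MXN → CNY → EUR: 1 × 17.8171 × 0.449048 ÷ 7.72667 = 1.035470
Product > 1; profitable direction is EUR → MXN → CNY → EUR.

1.0355 (arbitrage exists)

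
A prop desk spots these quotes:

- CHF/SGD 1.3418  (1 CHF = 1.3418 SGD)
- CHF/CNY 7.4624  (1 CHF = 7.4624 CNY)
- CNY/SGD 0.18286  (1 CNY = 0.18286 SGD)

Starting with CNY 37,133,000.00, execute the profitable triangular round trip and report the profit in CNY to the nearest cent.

Profitable loop is CNY → SGD → CHF → CNY:
CNY 37,133,000.00 × 0.18286 = SGD 6,790,140.38
SGD 6,790,140.38 ÷ 1.3418 = CHF 5,060,471.29
CHF 5,060,471.29 × 7.4624 = CNY 37,763,260.97
Profit = CNY 37,763,260.97 − CNY 37,133,000.00

Profit: CNY 630,260.97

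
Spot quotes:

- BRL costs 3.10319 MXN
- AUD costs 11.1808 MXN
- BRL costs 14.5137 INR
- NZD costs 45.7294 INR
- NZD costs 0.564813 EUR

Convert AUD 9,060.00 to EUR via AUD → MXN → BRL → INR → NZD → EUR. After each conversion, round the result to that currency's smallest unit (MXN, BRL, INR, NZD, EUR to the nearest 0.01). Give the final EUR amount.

EUR 5,851.67

AUD 9,060.00 × 11.1808 = MXN 101,298.05
MXN 101,298.05 ÷ 3.10319 = BRL 32,643.20
BRL 32,643.20 × 14.5137 = INR 473,773.61
INR 473,773.61 ÷ 45.7294 = NZD 10,360.37
NZD 10,360.37 × 0.564813 = EUR 5,851.67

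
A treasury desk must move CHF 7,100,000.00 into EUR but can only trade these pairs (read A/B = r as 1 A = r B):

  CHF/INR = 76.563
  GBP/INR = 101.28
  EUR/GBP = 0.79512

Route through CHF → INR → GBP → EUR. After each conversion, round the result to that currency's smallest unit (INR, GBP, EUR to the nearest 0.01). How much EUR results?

CHF 7,100,000.00 × 76.563 = INR 543,597,300.00
INR 543,597,300.00 ÷ 101.28 = GBP 5,367,271.92
GBP 5,367,271.92 ÷ 0.79512 = EUR 6,750,266.53

EUR 6,750,266.53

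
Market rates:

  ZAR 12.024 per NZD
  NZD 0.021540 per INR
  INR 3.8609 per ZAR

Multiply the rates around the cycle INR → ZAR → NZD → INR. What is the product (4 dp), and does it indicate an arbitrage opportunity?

1.0000 (no arbitrage)

Around INR → ZAR → NZD → INR: 1 ÷ 3.8609 ÷ 12.024 ÷ 0.021540 = 1.000039
Product ≈ 1 (deviation 0.004%, within rounding noise).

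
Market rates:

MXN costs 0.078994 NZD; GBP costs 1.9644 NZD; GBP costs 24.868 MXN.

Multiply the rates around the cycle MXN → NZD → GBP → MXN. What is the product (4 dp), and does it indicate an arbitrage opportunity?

1.0000 (no arbitrage)

Around MXN → NZD → GBP → MXN: 1 × 0.078994 ÷ 1.9644 × 24.868 = 1.000012
Product ≈ 1 (deviation 0.001%, within rounding noise).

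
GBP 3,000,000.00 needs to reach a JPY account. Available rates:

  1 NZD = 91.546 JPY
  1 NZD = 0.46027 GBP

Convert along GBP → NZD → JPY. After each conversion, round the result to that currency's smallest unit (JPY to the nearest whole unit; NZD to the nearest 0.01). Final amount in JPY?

JPY 596,688,900

GBP 3,000,000.00 ÷ 0.46027 = NZD 6,517,913.40
NZD 6,517,913.40 × 91.546 = JPY 596,688,900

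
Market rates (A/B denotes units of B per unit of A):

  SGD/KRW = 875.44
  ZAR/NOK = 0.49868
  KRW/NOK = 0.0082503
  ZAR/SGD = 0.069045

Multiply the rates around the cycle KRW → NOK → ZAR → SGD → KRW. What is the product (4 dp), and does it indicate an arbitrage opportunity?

Around KRW → NOK → ZAR → SGD → KRW: 1 × 0.0082503 ÷ 0.49868 × 0.069045 × 875.44 = 1.000015
Product ≈ 1 (deviation 0.001%, within rounding noise).

1.0000 (no arbitrage)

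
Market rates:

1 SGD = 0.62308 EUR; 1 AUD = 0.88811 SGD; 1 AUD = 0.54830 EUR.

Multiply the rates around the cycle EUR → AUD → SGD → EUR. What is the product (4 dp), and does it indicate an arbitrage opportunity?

Around EUR → AUD → SGD → EUR: 1 ÷ 0.54830 × 0.88811 × 0.62308 = 1.009235
Product > 1; profitable direction is EUR → AUD → SGD → EUR.

1.0092 (arbitrage exists)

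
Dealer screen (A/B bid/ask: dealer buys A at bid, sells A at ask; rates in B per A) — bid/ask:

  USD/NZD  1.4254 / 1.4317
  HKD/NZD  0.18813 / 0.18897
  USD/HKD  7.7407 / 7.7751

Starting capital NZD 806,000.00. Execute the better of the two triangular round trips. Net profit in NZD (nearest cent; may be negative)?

Net profit: NZD 13,825.28

Best loop NZD → USD → HKD → NZD:
NZD 806,000.00 ÷ 1.4317 (buy USD at ask) = USD 562,967.10
USD 562,967.10 × 7.7407 (sell USD at bid) = HKD 4,357,759.45
HKD 4,357,759.45 × 0.18813 (sell HKD at bid) = NZD 819,825.28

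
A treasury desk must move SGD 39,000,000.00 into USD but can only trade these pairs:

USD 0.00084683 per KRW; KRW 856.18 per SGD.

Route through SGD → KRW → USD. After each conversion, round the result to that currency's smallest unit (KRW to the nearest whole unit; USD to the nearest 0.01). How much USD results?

SGD 39,000,000.00 × 856.18 = KRW 33,391,020,000
KRW 33,391,020,000 × 0.00084683 = USD 28,276,517.47

USD 28,276,517.47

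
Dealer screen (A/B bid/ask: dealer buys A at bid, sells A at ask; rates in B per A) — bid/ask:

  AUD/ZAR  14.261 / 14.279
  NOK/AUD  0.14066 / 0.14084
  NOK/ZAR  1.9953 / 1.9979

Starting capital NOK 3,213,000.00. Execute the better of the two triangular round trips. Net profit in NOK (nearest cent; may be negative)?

Best loop NOK → AUD → ZAR → NOK:
NOK 3,213,000.00 × 0.14066 (sell NOK at bid) = AUD 451,940.58
AUD 451,940.58 × 14.261 (sell AUD at bid) = ZAR 6,445,124.61
ZAR 6,445,124.61 ÷ 1.9979 (buy NOK at ask) = NOK 3,225,949.55

Net profit: NOK 12,949.55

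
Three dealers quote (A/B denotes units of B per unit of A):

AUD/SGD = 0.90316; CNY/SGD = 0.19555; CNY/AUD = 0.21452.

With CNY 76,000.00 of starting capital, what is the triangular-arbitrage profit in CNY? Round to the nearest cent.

Profit: CNY 707.69

Profitable loop is CNY → SGD → AUD → CNY:
CNY 76,000.00 × 0.19555 = SGD 14,861.80
SGD 14,861.80 ÷ 0.90316 = AUD 16,455.33
AUD 16,455.33 ÷ 0.21452 = CNY 76,707.69
Profit = CNY 76,707.69 − CNY 76,000.00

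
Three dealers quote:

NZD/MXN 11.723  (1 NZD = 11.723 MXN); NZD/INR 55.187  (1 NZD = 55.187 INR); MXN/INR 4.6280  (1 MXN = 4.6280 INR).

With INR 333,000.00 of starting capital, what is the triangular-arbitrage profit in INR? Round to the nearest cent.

Profit: INR 5,726.29

Profitable loop is INR → MXN → NZD → INR:
INR 333,000.00 ÷ 4.6280 = MXN 71,953.33
MXN 71,953.33 ÷ 11.723 = NZD 6,137.79
NZD 6,137.79 × 55.187 = INR 338,726.29
Profit = INR 338,726.29 − INR 333,000.00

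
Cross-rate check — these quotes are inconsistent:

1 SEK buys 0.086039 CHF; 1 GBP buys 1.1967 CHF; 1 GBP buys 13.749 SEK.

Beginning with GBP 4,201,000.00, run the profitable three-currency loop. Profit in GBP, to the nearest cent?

Profit: GBP 48,829.50

Profitable loop is GBP → CHF → SEK → GBP:
GBP 4,201,000.00 × 1.1967 = CHF 5,027,336.70
CHF 5,027,336.70 ÷ 0.086039 = SEK 58,430,905.75
SEK 58,430,905.75 ÷ 13.749 = GBP 4,249,829.50
Profit = GBP 4,249,829.50 − GBP 4,201,000.00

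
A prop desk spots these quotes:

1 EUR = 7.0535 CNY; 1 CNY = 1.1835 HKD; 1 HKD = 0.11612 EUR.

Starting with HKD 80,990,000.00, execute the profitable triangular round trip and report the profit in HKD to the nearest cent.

Profit: HKD 2,560,958.95

Profitable loop is HKD → CNY → EUR → HKD:
HKD 80,990,000.00 ÷ 1.1835 = CNY 68,432,615.12
CNY 68,432,615.12 ÷ 7.0535 = EUR 9,701,937.35
EUR 9,701,937.35 ÷ 0.11612 = HKD 83,550,958.95
Profit = HKD 83,550,958.95 − HKD 80,990,000.00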